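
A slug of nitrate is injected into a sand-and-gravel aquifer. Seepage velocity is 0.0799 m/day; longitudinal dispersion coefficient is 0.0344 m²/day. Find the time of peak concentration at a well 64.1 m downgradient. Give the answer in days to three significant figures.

For the 1D instantaneous-source solution, setting ∂C/∂t = 0 at fixed x gives v²t² + 2Dt − x² = 0, so t = (√(D² + v²x²) − D)/v².
√(D² + v²x²) = √(0.0344² + 0.0799² × 64.1²) = 5.122; v² = 0.00638401.
t = (5.122 − 0.0344)/0.00638401 = 797 days (vs. the pure-advection estimate x/v = 802 d).

797 days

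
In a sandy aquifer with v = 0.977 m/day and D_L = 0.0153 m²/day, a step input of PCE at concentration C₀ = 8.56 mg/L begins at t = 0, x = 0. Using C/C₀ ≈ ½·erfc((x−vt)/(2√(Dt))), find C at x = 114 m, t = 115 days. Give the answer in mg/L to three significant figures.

1.63 mg/L

For a continuous step input, C/C₀ ≈ ½·erfc((x−vt)/(2√(Dt))).
vt = 0.977 × 115 = 112.355 m and 2√(Dt) = 2√(0.0153 × 115) = 2.653 m.
Argument (x−vt)/(2√(Dt)) = (114 − 112.355)/2.653 = 0.6201; ½·erfc(0.6201) = 0.1903.
C = 8.56 × 0.1903 = 1.63 mg/L.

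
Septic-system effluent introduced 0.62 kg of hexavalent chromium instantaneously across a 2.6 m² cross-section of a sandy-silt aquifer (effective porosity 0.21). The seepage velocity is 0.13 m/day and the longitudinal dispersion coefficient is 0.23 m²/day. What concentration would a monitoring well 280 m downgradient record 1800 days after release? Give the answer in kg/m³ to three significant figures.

0.00439 kg/m³

For an instantaneous plane source, C(x,t) = M/(n_e·A·√(4πDt)) · exp(−(x−vt)²/(4Dt)), with n_e·A the pore (flow) area.
Plume center vt = 0.13 × 1800 = 234 m, so the well at 280 m is 46 m downgradient of the peak.
√(4πDt) = 72.13 m, giving peak height M/(n_e·A·√(4πDt)) = 0.62/(0.21 × 2.6 × 72.13) = 0.01574 kg/m³.
(x−vt)²/(4Dt) = (46)²/(4 × 0.23 × 1800) = 1.278; exp(−1.278) = 0.2786.
C = 0.01574 × 0.2786 = 0.00439 kg/m³.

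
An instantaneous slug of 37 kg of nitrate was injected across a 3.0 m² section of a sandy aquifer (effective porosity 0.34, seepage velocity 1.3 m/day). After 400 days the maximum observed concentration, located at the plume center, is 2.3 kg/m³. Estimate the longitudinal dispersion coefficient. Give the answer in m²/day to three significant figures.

0.0495 m²/day

At the plume center C_max = M/(n_e·A·√(4πDt)), so D = M²/(4πt·(n_e·A·C_max)²).
n_e·A·C_max = 0.34 × 3.0 × 2.3 = 2.346 kg/m.
D = 37²/(4π × 400 × 2.346²) = 0.0495 m²/day.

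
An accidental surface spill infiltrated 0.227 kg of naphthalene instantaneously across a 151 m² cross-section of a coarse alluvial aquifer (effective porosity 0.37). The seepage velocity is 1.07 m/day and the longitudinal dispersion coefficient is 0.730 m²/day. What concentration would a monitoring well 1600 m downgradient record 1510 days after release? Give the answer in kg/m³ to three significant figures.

For an instantaneous plane source, C(x,t) = M/(n_e·A·√(4πDt)) · exp(−(x−vt)²/(4Dt)), with n_e·A the pore (flow) area.
Plume center vt = 1.07 × 1510 = 1615.7 m, so the well at 1600 m is 15.7 m upgradient of the peak.
√(4πDt) = 117.7 m, giving peak height M/(n_e·A·√(4πDt)) = 0.227/(0.37 × 151 × 117.7) = 3.452e-05 kg/m³.
(x−vt)²/(4Dt) = (-15.7)²/(4 × 0.730 × 1510) = 0.05590; exp(−0.05590) = 0.9456.
C = 3.452e-05 × 0.9456 = 3.26e-05 kg/m³.

3.26e-05 kg/m³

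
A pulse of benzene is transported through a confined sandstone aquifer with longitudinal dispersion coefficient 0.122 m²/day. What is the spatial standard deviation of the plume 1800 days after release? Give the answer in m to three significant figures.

21.0 m

Dispersive spreading gives a Gaussian with σ² = 2Dt; advection only shifts the center.
σ = √(2 × 0.122 × 1800) = 21.0 m.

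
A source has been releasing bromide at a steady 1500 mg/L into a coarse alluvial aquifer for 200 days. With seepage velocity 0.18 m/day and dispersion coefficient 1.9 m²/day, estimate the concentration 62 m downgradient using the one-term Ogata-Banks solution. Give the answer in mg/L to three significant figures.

259 mg/L

For a continuous step input, C/C₀ ≈ ½·erfc((x−vt)/(2√(Dt))).
vt = 0.18 × 200 = 36 m and 2√(Dt) = 2√(1.9 × 200) = 38.99 m.
Argument (x−vt)/(2√(Dt)) = (62 − 36)/38.99 = 0.6668; ½·erfc(0.6668) = 0.1728.
C = 1500 × 0.1728 = 259 mg/L.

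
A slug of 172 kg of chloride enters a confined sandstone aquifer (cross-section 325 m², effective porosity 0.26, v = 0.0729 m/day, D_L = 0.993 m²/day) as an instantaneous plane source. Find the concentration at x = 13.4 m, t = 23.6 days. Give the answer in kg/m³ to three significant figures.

For an instantaneous plane source, C(x,t) = M/(n_e·A·√(4πDt)) · exp(−(x−vt)²/(4Dt)), with n_e·A the pore (flow) area.
Plume center vt = 0.0729 × 23.6 = 1.72044 m, so the well at 13.4 m is 11.67956 m downgradient of the peak.
√(4πDt) = 17.16 m, giving peak height M/(n_e·A·√(4πDt)) = 172/(0.26 × 325 × 17.16) = 0.1186 kg/m³.
(x−vt)²/(4Dt) = (11.67956)²/(4 × 0.993 × 23.6) = 1.455; exp(−1.455) = 0.2334.
C = 0.1186 × 0.2334 = 0.0277 kg/m³.

0.0277 kg/m³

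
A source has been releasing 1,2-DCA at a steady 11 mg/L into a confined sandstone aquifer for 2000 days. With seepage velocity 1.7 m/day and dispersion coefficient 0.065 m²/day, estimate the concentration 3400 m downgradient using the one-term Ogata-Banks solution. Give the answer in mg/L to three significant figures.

For a continuous step input, C/C₀ ≈ ½·erfc((x−vt)/(2√(Dt))).
vt = 1.7 × 2000 = 3400 m and 2√(Dt) = 2√(0.065 × 2000) = 22.80 m.
Argument (x−vt)/(2√(Dt)) = (3400 − 3400)/22.80 = 0; ½·erfc(0) = 0.5000.
C = 11 × 0.5000 = 5.50 mg/L.

5.50 mg/L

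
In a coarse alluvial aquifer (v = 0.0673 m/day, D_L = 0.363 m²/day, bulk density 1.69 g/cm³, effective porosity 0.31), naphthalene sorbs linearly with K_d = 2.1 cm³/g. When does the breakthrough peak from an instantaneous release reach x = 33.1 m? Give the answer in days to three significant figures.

5210 days

Retardation factor R = 1 + ρ_b·K_d/n = 1 + 1.69 × 2.1/0.31 = 12.45.
Sorption retards both mechanisms: v_R = v/R = 0.005406 m/day, D_R = D/R = 0.02916 m²/day.
Peak time from v_R²t² + 2D_R t − x² = 0: t = (√(D_R² + v_R²x²) − D_R)/v_R².
√(D_R² + v_R²x²) = √(0.02916² + 0.005406² × 33.1²) = 0.1813; v_R² = 2.922e-05.
t = (0.1813 − 0.02916)/2.922e-05 = 5210 days.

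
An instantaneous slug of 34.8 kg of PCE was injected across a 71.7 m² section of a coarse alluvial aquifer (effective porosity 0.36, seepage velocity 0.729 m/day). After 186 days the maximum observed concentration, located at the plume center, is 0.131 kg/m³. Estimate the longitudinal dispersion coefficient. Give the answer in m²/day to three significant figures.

0.0453 m²/day

At the plume center C_max = M/(n_e·A·√(4πDt)), so D = M²/(4πt·(n_e·A·C_max)²).
n_e·A·C_max = 0.36 × 71.7 × 0.131 = 3.381 kg/m.
D = 34.8²/(4π × 186 × 3.381²) = 0.0453 m²/day.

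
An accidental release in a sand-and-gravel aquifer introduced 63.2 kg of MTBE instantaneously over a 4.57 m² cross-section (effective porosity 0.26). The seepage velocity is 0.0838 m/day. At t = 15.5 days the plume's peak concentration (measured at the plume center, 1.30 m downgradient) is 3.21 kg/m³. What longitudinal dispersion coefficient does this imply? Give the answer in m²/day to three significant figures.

At the plume center C_max = M/(n_e·A·√(4πDt)), so D = M²/(4πt·(n_e·A·C_max)²).
n_e·A·C_max = 0.26 × 4.57 × 3.21 = 3.814 kg/m.
D = 63.2²/(4π × 15.5 × 3.814²) = 1.41 m²/day.

1.41 m²/day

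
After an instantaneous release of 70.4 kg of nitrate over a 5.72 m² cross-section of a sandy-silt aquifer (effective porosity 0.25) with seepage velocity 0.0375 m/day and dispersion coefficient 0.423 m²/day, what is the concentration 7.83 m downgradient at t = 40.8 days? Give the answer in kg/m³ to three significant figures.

1.88 kg/m³

For an instantaneous plane source, C(x,t) = M/(n_e·A·√(4πDt)) · exp(−(x−vt)²/(4Dt)), with n_e·A the pore (flow) area.
Plume center vt = 0.0375 × 40.8 = 1.53 m, so the well at 7.83 m is 6.3 m downgradient of the peak.
√(4πDt) = 14.73 m, giving peak height M/(n_e·A·√(4πDt)) = 70.4/(0.25 × 5.72 × 14.73) = 3.342 kg/m³.
(x−vt)²/(4Dt) = (6.3)²/(4 × 0.423 × 40.8) = 0.5749; exp(−0.5749) = 0.5628.
C = 3.342 × 0.5628 = 1.88 kg/m³.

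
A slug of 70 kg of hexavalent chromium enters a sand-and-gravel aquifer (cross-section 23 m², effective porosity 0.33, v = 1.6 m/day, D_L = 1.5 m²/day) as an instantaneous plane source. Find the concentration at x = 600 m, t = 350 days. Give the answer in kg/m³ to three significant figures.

For an instantaneous plane source, C(x,t) = M/(n_e·A·√(4πDt)) · exp(−(x−vt)²/(4Dt)), with n_e·A the pore (flow) area.
Plume center vt = 1.6 × 350 = 560 m, so the well at 600 m is 40 m downgradient of the peak.
√(4πDt) = 81.22 m, giving peak height M/(n_e·A·√(4πDt)) = 70/(0.33 × 23 × 81.22) = 0.1136 kg/m³.
(x−vt)²/(4Dt) = (40)²/(4 × 1.5 × 350) = 0.7619; exp(−0.7619) = 0.4668.
C = 0.1136 × 0.4668 = 0.0530 kg/m³.

0.0530 kg/m³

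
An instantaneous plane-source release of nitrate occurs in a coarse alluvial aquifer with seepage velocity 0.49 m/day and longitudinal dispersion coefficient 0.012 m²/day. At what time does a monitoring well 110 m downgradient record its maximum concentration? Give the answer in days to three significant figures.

For the 1D instantaneous-source solution, setting ∂C/∂t = 0 at fixed x gives v²t² + 2Dt − x² = 0, so t = (√(D² + v²x²) − D)/v².
√(D² + v²x²) = √(0.012² + 0.49² × 110²) = 53.90; v² = 0.2401.
t = (53.90 − 0.012)/0.2401 = 224 days (vs. the pure-advection estimate x/v = 224 d).

224 days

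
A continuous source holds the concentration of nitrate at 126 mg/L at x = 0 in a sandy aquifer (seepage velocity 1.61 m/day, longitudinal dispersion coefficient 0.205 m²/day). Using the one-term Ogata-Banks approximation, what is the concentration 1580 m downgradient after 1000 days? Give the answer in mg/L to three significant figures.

117 mg/L

For a continuous step input, C/C₀ ≈ ½·erfc((x−vt)/(2√(Dt))).
vt = 1.61 × 1000 = 1610 m and 2√(Dt) = 2√(0.205 × 1000) = 28.64 m.
Argument (x−vt)/(2√(Dt)) = (1580 − 1610)/28.64 = -1.047; ½·erfc(-1.047) = 0.9307.
C = 126 × 0.9307 = 117 mg/L.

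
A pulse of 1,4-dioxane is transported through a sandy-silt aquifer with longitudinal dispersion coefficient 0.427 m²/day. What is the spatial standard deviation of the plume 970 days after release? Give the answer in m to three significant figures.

28.8 m

Dispersive spreading gives a Gaussian with σ² = 2Dt; advection only shifts the center.
σ = √(2 × 0.427 × 970) = 28.8 m.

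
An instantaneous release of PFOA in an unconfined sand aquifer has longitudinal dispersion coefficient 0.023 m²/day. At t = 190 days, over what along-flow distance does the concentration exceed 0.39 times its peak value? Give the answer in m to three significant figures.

The plume is Gaussian with σ = √(2Dt) = √(2 × 0.023 × 190) = 2.956 m.
C/C_peak = exp(−Δx²/(2σ²)) = 0.39 ⇒ Δx = σ·√(−2 ln 0.39) = 2.956 × 1.372 = 4.056 m.
Width = 2Δx = 8.11 m.

8.11 m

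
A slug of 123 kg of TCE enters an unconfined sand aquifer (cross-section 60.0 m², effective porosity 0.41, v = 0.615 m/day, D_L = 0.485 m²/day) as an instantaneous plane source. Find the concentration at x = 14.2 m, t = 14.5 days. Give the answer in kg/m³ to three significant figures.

0.197 kg/m³

For an instantaneous plane source, C(x,t) = M/(n_e·A·√(4πDt)) · exp(−(x−vt)²/(4Dt)), with n_e·A the pore (flow) area.
Plume center vt = 0.615 × 14.5 = 8.9175 m, so the well at 14.2 m is 5.2825 m downgradient of the peak.
√(4πDt) = 9.401 m, giving peak height M/(n_e·A·√(4πDt)) = 123/(0.41 × 60.0 × 9.401) = 0.5319 kg/m³.
(x−vt)²/(4Dt) = (5.2825)²/(4 × 0.485 × 14.5) = 0.9920; exp(−0.9920) = 0.3708.
C = 0.5319 × 0.3708 = 0.197 kg/m³.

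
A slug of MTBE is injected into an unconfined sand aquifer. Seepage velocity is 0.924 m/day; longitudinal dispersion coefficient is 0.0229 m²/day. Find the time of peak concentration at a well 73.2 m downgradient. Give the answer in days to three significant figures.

79.2 days

For the 1D instantaneous-source solution, setting ∂C/∂t = 0 at fixed x gives v²t² + 2Dt − x² = 0, so t = (√(D² + v²x²) − D)/v².
√(D² + v²x²) = √(0.0229² + 0.924² × 73.2²) = 67.64; v² = 0.853776.
t = (67.64 − 0.0229)/0.853776 = 79.2 days (vs. the pure-advection estimate x/v = 79.2 d).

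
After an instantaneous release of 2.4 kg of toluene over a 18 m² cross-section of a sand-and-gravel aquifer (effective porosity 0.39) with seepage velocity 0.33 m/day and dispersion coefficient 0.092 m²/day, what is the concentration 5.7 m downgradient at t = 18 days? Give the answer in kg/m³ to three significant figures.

For an instantaneous plane source, C(x,t) = M/(n_e·A·√(4πDt)) · exp(−(x−vt)²/(4Dt)), with n_e·A the pore (flow) area.
Plume center vt = 0.33 × 18 = 5.94 m, so the well at 5.7 m is 0.24 m upgradient of the peak.
√(4πDt) = 4.562 m, giving peak height M/(n_e·A·√(4πDt)) = 2.4/(0.39 × 18 × 4.562) = 0.07494 kg/m³.
(x−vt)²/(4Dt) = (-0.24)²/(4 × 0.092 × 18) = 0.008696; exp(−0.008696) = 0.9913.
C = 0.07494 × 0.9913 = 0.0743 kg/m³.

0.0743 kg/m³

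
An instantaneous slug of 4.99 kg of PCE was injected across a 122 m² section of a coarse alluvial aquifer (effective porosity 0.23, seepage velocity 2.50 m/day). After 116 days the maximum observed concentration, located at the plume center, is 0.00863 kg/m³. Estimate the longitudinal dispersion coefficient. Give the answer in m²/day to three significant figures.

0.291 m²/day

At the plume center C_max = M/(n_e·A·√(4πDt)), so D = M²/(4πt·(n_e·A·C_max)²).
n_e·A·C_max = 0.23 × 122 × 0.00863 = 0.2422 kg/m.
D = 4.99²/(4π × 116 × 0.2422²) = 0.291 m²/day.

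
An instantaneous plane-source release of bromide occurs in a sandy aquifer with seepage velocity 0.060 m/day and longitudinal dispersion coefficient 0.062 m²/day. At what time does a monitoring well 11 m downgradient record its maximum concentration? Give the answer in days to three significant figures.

167 days

For the 1D instantaneous-source solution, setting ∂C/∂t = 0 at fixed x gives v²t² + 2Dt − x² = 0, so t = (√(D² + v²x²) − D)/v².
√(D² + v²x²) = √(0.062² + 0.060² × 11²) = 0.6629; v² = 0.0036.
t = (0.6629 − 0.062)/0.0036 = 167 days (vs. the pure-advection estimate x/v = 183 d).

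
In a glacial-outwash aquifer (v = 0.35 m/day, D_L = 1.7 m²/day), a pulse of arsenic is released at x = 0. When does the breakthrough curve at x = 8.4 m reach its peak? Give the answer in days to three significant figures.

13.8 days

For the 1D instantaneous-source solution, setting ∂C/∂t = 0 at fixed x gives v²t² + 2Dt − x² = 0, so t = (√(D² + v²x²) − D)/v².
√(D² + v²x²) = √(1.7² + 0.35² × 8.4²) = 3.396; v² = 0.1225.
t = (3.396 − 1.7)/0.1225 = 13.8 days (vs. the pure-advection estimate x/v = 24.0 d).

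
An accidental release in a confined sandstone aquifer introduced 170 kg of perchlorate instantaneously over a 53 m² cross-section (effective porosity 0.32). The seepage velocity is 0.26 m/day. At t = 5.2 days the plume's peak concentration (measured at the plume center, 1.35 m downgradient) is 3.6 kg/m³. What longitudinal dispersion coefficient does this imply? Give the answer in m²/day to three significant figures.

0.119 m²/day

At the plume center C_max = M/(n_e·A·√(4πDt)), so D = M²/(4πt·(n_e·A·C_max)²).
n_e·A·C_max = 0.32 × 53 × 3.6 = 61.06 kg/m.
D = 170²/(4π × 5.2 × 61.06²) = 0.119 m²/day.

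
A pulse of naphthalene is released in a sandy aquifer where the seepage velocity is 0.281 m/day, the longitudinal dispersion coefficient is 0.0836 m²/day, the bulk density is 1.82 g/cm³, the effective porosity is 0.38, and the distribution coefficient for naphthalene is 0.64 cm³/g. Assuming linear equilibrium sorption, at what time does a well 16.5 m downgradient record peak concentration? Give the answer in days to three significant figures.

Retardation factor R = 1 + ρ_b·K_d/n = 1 + 1.82 × 0.64/0.38 = 4.065.
Sorption retards both mechanisms: v_R = v/R = 0.06913 m/day, D_R = D/R = 0.02057 m²/day.
Peak time from v_R²t² + 2D_R t − x² = 0: t = (√(D_R² + v_R²x²) − D_R)/v_R².
√(D_R² + v_R²x²) = √(0.02057² + 0.06913² × 16.5²) = 1.141; v_R² = 0.004779.
t = (1.141 − 0.02057)/0.004779 = 234 days.

234 days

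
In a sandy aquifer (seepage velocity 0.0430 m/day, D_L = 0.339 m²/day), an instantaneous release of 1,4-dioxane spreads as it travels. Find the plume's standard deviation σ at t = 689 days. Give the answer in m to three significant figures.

Dispersive spreading gives a Gaussian with σ² = 2Dt; advection only shifts the center.
σ = √(2 × 0.339 × 689) = 21.6 m.

21.6 m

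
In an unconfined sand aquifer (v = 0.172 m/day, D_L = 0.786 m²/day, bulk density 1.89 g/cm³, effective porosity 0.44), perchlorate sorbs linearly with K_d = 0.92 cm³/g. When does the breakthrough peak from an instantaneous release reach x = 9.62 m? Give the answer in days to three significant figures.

175 days

Retardation factor R = 1 + ρ_b·K_d/n = 1 + 1.89 × 0.92/0.44 = 4.952.
Sorption retards both mechanisms: v_R = v/R = 0.03473 m/day, D_R = D/R = 0.1587 m²/day.
Peak time from v_R²t² + 2D_R t − x² = 0: t = (√(D_R² + v_R²x²) − D_R)/v_R².
√(D_R² + v_R²x²) = √(0.1587² + 0.03473² × 9.62²) = 0.3699; v_R² = 0.001206.
t = (0.3699 − 0.1587)/0.001206 = 175 days.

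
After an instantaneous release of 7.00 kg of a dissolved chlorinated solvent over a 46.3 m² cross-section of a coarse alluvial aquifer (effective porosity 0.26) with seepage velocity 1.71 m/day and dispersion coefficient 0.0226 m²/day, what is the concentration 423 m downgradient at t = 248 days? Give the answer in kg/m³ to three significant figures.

0.0658 kg/m³

For an instantaneous plane source, C(x,t) = M/(n_e·A·√(4πDt)) · exp(−(x−vt)²/(4Dt)), with n_e·A the pore (flow) area.
Plume center vt = 1.71 × 248 = 424.08 m, so the well at 423 m is 1.08 m upgradient of the peak.
√(4πDt) = 8.392 m, giving peak height M/(n_e·A·√(4πDt)) = 7.00/(0.26 × 46.3 × 8.392) = 0.06929 kg/m³.
(x−vt)²/(4Dt) = (-1.08)²/(4 × 0.0226 × 248) = 0.05203; exp(−0.05203) = 0.9493.
C = 0.06929 × 0.9493 = 0.0658 kg/m³.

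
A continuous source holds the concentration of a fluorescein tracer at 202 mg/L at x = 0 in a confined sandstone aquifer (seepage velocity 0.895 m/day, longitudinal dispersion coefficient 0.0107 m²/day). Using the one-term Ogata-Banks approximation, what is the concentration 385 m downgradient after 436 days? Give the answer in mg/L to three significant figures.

193 mg/L

For a continuous step input, C/C₀ ≈ ½·erfc((x−vt)/(2√(Dt))).
vt = 0.895 × 436 = 390.22 m and 2√(Dt) = 2√(0.0107 × 436) = 4.320 m.
Argument (x−vt)/(2√(Dt)) = (385 − 390.22)/4.320 = -1.208; ½·erfc(-1.208) = 0.9562.
C = 202 × 0.9562 = 193 mg/L.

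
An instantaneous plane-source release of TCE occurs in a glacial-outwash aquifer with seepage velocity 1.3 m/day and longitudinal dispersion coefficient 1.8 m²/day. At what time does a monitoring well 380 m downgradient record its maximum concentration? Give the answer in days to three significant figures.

For the 1D instantaneous-source solution, setting ∂C/∂t = 0 at fixed x gives v²t² + 2Dt − x² = 0, so t = (√(D² + v²x²) − D)/v².
√(D² + v²x²) = √(1.8² + 1.3² × 380²) = 494.0; v² = 1.69.
t = (494.0 − 1.8)/1.69 = 291 days (vs. the pure-advection estimate x/v = 292 d).

291 days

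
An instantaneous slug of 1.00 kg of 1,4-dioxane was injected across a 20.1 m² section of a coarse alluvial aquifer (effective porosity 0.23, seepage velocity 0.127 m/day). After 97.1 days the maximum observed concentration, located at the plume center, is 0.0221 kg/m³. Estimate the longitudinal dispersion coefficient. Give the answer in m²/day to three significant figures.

0.0785 m²/day

At the plume center C_max = M/(n_e·A·√(4πDt)), so D = M²/(4πt·(n_e·A·C_max)²).
n_e·A·C_max = 0.23 × 20.1 × 0.0221 = 0.1022 kg/m.
D = 1.00²/(4π × 97.1 × 0.1022²) = 0.0785 m²/day.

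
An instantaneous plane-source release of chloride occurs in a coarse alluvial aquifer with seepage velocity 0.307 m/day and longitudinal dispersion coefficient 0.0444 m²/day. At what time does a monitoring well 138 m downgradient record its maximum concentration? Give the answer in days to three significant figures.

449 days

For the 1D instantaneous-source solution, setting ∂C/∂t = 0 at fixed x gives v²t² + 2Dt − x² = 0, so t = (√(D² + v²x²) − D)/v².
√(D² + v²x²) = √(0.0444² + 0.307² × 138²) = 42.37; v² = 0.094249.
t = (42.37 − 0.0444)/0.094249 = 449 days (vs. the pure-advection estimate x/v = 450 d).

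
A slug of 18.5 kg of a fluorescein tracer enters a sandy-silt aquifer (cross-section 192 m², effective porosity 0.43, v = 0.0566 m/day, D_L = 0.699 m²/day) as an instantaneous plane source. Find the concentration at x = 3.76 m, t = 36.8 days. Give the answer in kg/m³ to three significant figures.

0.0121 kg/m³

For an instantaneous plane source, C(x,t) = M/(n_e·A·√(4πDt)) · exp(−(x−vt)²/(4Dt)), with n_e·A the pore (flow) area.
Plume center vt = 0.0566 × 36.8 = 2.08288 m, so the well at 3.76 m is 1.67712 m downgradient of the peak.
√(4πDt) = 17.98 m, giving peak height M/(n_e·A·√(4πDt)) = 18.5/(0.43 × 192 × 17.98) = 0.01246 kg/m³.
(x−vt)²/(4Dt) = (1.67712)²/(4 × 0.699 × 36.8) = 0.02734; exp(−0.02734) = 0.9730.
C = 0.01246 × 0.9730 = 0.0121 kg/m³.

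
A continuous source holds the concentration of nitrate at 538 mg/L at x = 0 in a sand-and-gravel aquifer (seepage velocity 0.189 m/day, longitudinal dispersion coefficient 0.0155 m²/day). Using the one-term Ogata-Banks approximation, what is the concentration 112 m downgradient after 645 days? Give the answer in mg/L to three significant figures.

531 mg/L

For a continuous step input, C/C₀ ≈ ½·erfc((x−vt)/(2√(Dt))).
vt = 0.189 × 645 = 121.905 m and 2√(Dt) = 2√(0.0155 × 645) = 6.324 m.
Argument (x−vt)/(2√(Dt)) = (112 − 121.905)/6.324 = -1.566; ½·erfc(-1.566) = 0.9866.
C = 538 × 0.9866 = 531 mg/L.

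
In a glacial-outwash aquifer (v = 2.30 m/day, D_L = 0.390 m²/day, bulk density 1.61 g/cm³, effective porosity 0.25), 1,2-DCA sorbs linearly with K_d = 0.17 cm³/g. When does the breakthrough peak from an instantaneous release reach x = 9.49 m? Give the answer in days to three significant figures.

8.49 days

Retardation factor R = 1 + ρ_b·K_d/n = 1 + 1.61 × 0.17/0.25 = 2.095.
Sorption retards both mechanisms: v_R = v/R = 1.098 m/day, D_R = D/R = 0.1862 m²/day.
Peak time from v_R²t² + 2D_R t − x² = 0: t = (√(D_R² + v_R²x²) − D_R)/v_R².
√(D_R² + v_R²x²) = √(0.1862² + 1.098² × 9.49²) = 10.42; v_R² = 1.206.
t = (10.42 − 0.1862)/1.206 = 8.49 days.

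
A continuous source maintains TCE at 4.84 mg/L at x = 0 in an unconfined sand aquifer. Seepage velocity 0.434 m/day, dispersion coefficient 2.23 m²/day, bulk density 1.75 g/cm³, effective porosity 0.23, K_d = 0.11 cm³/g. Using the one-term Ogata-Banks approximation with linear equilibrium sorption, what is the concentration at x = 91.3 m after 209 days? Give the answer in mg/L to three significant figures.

0.152 mg/L

Retardation factor R = 1 + ρ_b·K_d/n = 1 + 1.75 × 0.11/0.23 = 1.837.
Sorption retards both mechanisms: v_R = v/R = 0.2363 m/day, D_R = D/R = 1.214 m²/day.
v_R·t = 0.2363 × 209 = 49.3867 m; 2√(D_R t) = 31.86 m; argument = (91.3 − 49.3867)/31.86 = 1.316.
C = C₀ × ½·erfc(1.316) = 4.84 × 0.03136 = 0.152 mg/L.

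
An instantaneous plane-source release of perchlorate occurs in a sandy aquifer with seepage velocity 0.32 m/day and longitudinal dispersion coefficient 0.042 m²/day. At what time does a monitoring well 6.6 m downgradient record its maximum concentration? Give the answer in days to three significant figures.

For the 1D instantaneous-source solution, setting ∂C/∂t = 0 at fixed x gives v²t² + 2Dt − x² = 0, so t = (√(D² + v²x²) − D)/v².
√(D² + v²x²) = √(0.042² + 0.32² × 6.6²) = 2.112; v² = 0.1024.
t = (2.112 − 0.042)/0.1024 = 20.2 days (vs. the pure-advection estimate x/v = 20.6 d).

20.2 days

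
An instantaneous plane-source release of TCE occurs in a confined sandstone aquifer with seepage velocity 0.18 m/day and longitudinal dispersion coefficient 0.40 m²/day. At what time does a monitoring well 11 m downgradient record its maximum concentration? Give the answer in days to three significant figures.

50.0 days

For the 1D instantaneous-source solution, setting ∂C/∂t = 0 at fixed x gives v²t² + 2Dt − x² = 0, so t = (√(D² + v²x²) − D)/v².
√(D² + v²x²) = √(0.40² + 0.18² × 11²) = 2.020; v² = 0.0324.
t = (2.020 − 0.40)/0.0324 = 50.0 days (vs. the pure-advection estimate x/v = 61.1 d).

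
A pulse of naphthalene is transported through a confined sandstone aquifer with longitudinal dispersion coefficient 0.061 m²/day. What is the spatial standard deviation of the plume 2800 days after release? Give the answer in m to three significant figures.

Dispersive spreading gives a Gaussian with σ² = 2Dt; advection only shifts the center.
σ = √(2 × 0.061 × 2800) = 18.5 m.

18.5 m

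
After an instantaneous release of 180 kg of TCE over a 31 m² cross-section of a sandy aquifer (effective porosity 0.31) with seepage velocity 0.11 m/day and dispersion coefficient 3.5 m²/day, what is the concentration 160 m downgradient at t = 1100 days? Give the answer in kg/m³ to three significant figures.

0.0771 kg/m³

For an instantaneous plane source, C(x,t) = M/(n_e·A·√(4πDt)) · exp(−(x−vt)²/(4Dt)), with n_e·A the pore (flow) area.
Plume center vt = 0.11 × 1100 = 121 m, so the well at 160 m is 39 m downgradient of the peak.
√(4πDt) = 220.0 m, giving peak height M/(n_e·A·√(4πDt)) = 180/(0.31 × 31 × 220.0) = 0.08514 kg/m³.
(x−vt)²/(4Dt) = (39)²/(4 × 3.5 × 1100) = 0.09877; exp(−0.09877) = 0.9060.
C = 0.08514 × 0.9060 = 0.0771 kg/m³.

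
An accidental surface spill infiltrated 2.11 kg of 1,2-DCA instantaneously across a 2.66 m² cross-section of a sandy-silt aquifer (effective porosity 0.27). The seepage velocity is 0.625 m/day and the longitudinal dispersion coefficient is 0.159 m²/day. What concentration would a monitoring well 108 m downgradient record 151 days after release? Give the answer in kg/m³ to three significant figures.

For an instantaneous plane source, C(x,t) = M/(n_e·A·√(4πDt)) · exp(−(x−vt)²/(4Dt)), with n_e·A the pore (flow) area.
Plume center vt = 0.625 × 151 = 94.375 m, so the well at 108 m is 13.625 m downgradient of the peak.
√(4πDt) = 17.37 m, giving peak height M/(n_e·A·√(4πDt)) = 2.11/(0.27 × 2.66 × 17.37) = 0.1691 kg/m³.
(x−vt)²/(4Dt) = (13.625)²/(4 × 0.159 × 151) = 1.933; exp(−1.933) = 0.1447.
C = 0.1691 × 0.1447 = 0.0245 kg/m³.

0.0245 kg/m³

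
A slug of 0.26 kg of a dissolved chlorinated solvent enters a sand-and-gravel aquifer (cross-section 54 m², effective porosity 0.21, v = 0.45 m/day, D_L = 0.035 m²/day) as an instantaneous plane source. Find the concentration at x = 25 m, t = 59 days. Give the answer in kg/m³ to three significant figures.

0.00336 kg/m³

For an instantaneous plane source, C(x,t) = M/(n_e·A·√(4πDt)) · exp(−(x−vt)²/(4Dt)), with n_e·A the pore (flow) area.
Plume center vt = 0.45 × 59 = 26.55 m, so the well at 25 m is 1.55 m upgradient of the peak.
√(4πDt) = 5.094 m, giving peak height M/(n_e·A·√(4πDt)) = 0.26/(0.21 × 54 × 5.094) = 0.004501 kg/m³.
(x−vt)²/(4Dt) = (-1.55)²/(4 × 0.035 × 59) = 0.2909; exp(−0.2909) = 0.7476.
C = 0.004501 × 0.7476 = 0.00336 kg/m³.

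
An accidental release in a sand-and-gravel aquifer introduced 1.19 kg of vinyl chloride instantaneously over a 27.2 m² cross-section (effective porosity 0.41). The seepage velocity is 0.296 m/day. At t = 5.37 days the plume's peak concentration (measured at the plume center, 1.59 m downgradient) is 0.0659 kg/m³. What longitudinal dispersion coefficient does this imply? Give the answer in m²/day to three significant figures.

At the plume center C_max = M/(n_e·A·√(4πDt)), so D = M²/(4πt·(n_e·A·C_max)²).
n_e·A·C_max = 0.41 × 27.2 × 0.0659 = 0.7349 kg/m.
D = 1.19²/(4π × 5.37 × 0.7349²) = 0.0389 m²/day.

0.0389 m²/day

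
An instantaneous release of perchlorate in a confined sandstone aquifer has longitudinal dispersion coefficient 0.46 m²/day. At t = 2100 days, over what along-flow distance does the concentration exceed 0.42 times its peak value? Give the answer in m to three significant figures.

116 m

The plume is Gaussian with σ = √(2Dt) = √(2 × 0.46 × 2100) = 43.95 m.
C/C_peak = exp(−Δx²/(2σ²)) = 0.42 ⇒ Δx = σ·√(−2 ln 0.42) = 43.95 × 1.317 = 57.88 m.
Width = 2Δx = 116 m.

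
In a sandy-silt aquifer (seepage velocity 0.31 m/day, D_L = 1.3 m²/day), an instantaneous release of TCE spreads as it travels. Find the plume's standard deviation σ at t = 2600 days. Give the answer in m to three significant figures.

82.2 m

Dispersive spreading gives a Gaussian with σ² = 2Dt; advection only shifts the center.
σ = √(2 × 1.3 × 2600) = 82.2 m.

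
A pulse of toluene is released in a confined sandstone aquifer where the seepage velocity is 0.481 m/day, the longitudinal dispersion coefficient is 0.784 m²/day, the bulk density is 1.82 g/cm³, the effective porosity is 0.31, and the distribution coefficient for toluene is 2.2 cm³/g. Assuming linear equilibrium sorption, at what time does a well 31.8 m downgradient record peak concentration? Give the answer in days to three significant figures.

874 days

Retardation factor R = 1 + ρ_b·K_d/n = 1 + 1.82 × 2.2/0.31 = 13.92.
Sorption retards both mechanisms: v_R = v/R = 0.03455 m/day, D_R = D/R = 0.05632 m²/day.
Peak time from v_R²t² + 2D_R t − x² = 0: t = (√(D_R² + v_R²x²) − D_R)/v_R².
√(D_R² + v_R²x²) = √(0.05632² + 0.03455² × 31.8²) = 1.100; v_R² = 0.001194.
t = (1.100 − 0.05632)/0.001194 = 874 days.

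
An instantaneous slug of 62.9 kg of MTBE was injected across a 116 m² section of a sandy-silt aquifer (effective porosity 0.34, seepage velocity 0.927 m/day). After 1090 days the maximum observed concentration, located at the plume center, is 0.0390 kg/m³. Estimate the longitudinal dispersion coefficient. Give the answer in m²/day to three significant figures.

At the plume center C_max = M/(n_e·A·√(4πDt)), so D = M²/(4πt·(n_e·A·C_max)²).
n_e·A·C_max = 0.34 × 116 × 0.0390 = 1.538 kg/m.
D = 62.9²/(4π × 1090 × 1.538²) = 0.122 m²/day.

0.122 m²/day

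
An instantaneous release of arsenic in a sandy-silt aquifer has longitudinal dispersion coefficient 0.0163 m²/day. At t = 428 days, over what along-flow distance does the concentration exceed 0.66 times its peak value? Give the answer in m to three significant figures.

6.81 m

The plume is Gaussian with σ = √(2Dt) = √(2 × 0.0163 × 428) = 3.735 m.
C/C_peak = exp(−Δx²/(2σ²)) = 0.66 ⇒ Δx = σ·√(−2 ln 0.66) = 3.735 × 0.9116 = 3.405 m.
Width = 2Δx = 6.81 m.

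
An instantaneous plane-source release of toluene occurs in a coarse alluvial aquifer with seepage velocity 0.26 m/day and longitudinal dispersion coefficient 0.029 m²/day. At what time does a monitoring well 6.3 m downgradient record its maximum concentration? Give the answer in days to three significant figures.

23.8 days

For the 1D instantaneous-source solution, setting ∂C/∂t = 0 at fixed x gives v²t² + 2Dt − x² = 0, so t = (√(D² + v²x²) − D)/v².
√(D² + v²x²) = √(0.029² + 0.26² × 6.3²) = 1.638; v² = 0.0676.
t = (1.638 − 0.029)/0.0676 = 23.8 days (vs. the pure-advection estimate x/v = 24.2 d).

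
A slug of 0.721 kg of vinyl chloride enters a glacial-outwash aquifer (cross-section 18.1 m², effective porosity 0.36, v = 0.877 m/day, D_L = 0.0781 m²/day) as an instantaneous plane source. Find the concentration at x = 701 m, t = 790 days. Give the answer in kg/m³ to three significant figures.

0.00303 kg/m³

For an instantaneous plane source, C(x,t) = M/(n_e·A·√(4πDt)) · exp(−(x−vt)²/(4Dt)), with n_e·A the pore (flow) area.
Plume center vt = 0.877 × 790 = 692.83 m, so the well at 701 m is 8.17 m downgradient of the peak.
√(4πDt) = 27.84 m, giving peak height M/(n_e·A·√(4πDt)) = 0.721/(0.36 × 18.1 × 27.84) = 0.003975 kg/m³.
(x−vt)²/(4Dt) = (8.17)²/(4 × 0.0781 × 790) = 0.2705; exp(−0.2705) = 0.7630.
C = 0.003975 × 0.7630 = 0.00303 kg/m³.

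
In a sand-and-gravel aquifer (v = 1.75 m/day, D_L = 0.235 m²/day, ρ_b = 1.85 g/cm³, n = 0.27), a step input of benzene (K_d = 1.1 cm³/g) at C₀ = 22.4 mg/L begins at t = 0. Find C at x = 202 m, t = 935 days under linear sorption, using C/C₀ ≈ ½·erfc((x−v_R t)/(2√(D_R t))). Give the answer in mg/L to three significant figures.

Retardation factor R = 1 + ρ_b·K_d/n = 1 + 1.85 × 1.1/0.27 = 8.537.
Sorption retards both mechanisms: v_R = v/R = 0.2050 m/day, D_R = D/R = 0.02753 m²/day.
v_R·t = 0.2050 × 935 = 191.675 m; 2√(D_R t) = 10.15 m; argument = (202 − 191.675)/10.15 = 1.017.
C = C₀ × ½·erfc(1.017) = 22.4 × 0.07518 = 1.68 mg/L.

1.68 mg/L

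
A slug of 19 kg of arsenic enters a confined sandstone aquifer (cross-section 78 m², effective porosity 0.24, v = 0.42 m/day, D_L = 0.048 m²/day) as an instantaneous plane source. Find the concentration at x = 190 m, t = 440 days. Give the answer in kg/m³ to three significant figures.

0.0452 kg/m³

For an instantaneous plane source, C(x,t) = M/(n_e·A·√(4πDt)) · exp(−(x−vt)²/(4Dt)), with n_e·A the pore (flow) area.
Plume center vt = 0.42 × 440 = 184.8 m, so the well at 190 m is 5.2 m downgradient of the peak.
√(4πDt) = 16.29 m, giving peak height M/(n_e·A·√(4πDt)) = 19/(0.24 × 78 × 16.29) = 0.06231 kg/m³.
(x−vt)²/(4Dt) = (5.2)²/(4 × 0.048 × 440) = 0.3201; exp(−0.3201) = 0.7261.
C = 0.06231 × 0.7261 = 0.0452 kg/m³.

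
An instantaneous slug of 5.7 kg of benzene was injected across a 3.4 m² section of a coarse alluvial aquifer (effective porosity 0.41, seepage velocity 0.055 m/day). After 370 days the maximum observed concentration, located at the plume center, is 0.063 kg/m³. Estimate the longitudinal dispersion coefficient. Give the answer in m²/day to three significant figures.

0.906 m²/day

At the plume center C_max = M/(n_e·A·√(4πDt)), so D = M²/(4πt·(n_e·A·C_max)²).
n_e·A·C_max = 0.41 × 3.4 × 0.063 = 0.08782 kg/m.
D = 5.7²/(4π × 370 × 0.08782²) = 0.906 m²/day.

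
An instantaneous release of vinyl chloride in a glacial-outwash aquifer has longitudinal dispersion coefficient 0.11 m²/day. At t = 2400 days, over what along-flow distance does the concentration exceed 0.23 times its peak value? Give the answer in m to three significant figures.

78.8 m

The plume is Gaussian with σ = √(2Dt) = √(2 × 0.11 × 2400) = 22.98 m.
C/C_peak = exp(−Δx²/(2σ²)) = 0.23 ⇒ Δx = σ·√(−2 ln 0.23) = 22.98 × 1.714 = 39.39 m.
Width = 2Δx = 78.8 m.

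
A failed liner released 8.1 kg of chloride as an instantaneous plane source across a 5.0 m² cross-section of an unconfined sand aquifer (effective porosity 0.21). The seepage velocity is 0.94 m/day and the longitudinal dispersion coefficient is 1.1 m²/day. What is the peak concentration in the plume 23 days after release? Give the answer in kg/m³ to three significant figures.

0.433 kg/m³

The peak of an instantaneous 1D plume sits at x = vt; there the Gaussian factor is 1 and C_max = M/(n_e·A·√(4πDt)), where n_e·A is the pore area the mass is dissolved in.
√(4πDt) = √(4π × 1.1 × 23) = 17.83 m, so C_max = 8.1/(0.21 × 5.0 × 17.83) = 0.433 kg/m³.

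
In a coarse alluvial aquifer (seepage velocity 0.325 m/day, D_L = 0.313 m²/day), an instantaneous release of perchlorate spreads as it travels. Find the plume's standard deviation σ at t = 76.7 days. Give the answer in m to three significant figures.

6.93 m

Dispersive spreading gives a Gaussian with σ² = 2Dt; advection only shifts the center.
σ = √(2 × 0.313 × 76.7) = 6.93 m.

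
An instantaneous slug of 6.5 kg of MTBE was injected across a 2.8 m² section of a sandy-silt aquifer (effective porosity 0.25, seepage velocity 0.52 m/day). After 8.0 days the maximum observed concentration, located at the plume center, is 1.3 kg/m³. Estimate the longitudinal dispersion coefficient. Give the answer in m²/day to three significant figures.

At the plume center C_max = M/(n_e·A·√(4πDt)), so D = M²/(4πt·(n_e·A·C_max)²).
n_e·A·C_max = 0.25 × 2.8 × 1.3 = 0.9100 kg/m.
D = 6.5²/(4π × 8.0 × 0.9100²) = 0.508 m²/day.

0.508 m²/day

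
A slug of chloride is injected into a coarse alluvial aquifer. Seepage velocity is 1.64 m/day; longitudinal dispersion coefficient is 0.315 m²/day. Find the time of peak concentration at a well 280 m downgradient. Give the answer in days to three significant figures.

171 days

For the 1D instantaneous-source solution, setting ∂C/∂t = 0 at fixed x gives v²t² + 2Dt − x² = 0, so t = (√(D² + v²x²) − D)/v².
√(D² + v²x²) = √(0.315² + 1.64² × 280²) = 459.2; v² = 2.6896.
t = (459.2 − 0.315)/2.6896 = 171 days (vs. the pure-advection estimate x/v = 171 d).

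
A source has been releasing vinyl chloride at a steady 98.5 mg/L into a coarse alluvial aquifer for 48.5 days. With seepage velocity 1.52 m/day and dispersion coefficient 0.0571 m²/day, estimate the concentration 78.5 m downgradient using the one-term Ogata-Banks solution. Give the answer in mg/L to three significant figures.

For a continuous step input, C/C₀ ≈ ½·erfc((x−vt)/(2√(Dt))).
vt = 1.52 × 48.5 = 73.72 m and 2√(Dt) = 2√(0.0571 × 48.5) = 3.328 m.
Argument (x−vt)/(2√(Dt)) = (78.5 − 73.72)/3.328 = 1.436; ½·erfc(1.436) = 0.02114.
C = 98.5 × 0.02114 = 2.08 mg/L.

2.08 mg/L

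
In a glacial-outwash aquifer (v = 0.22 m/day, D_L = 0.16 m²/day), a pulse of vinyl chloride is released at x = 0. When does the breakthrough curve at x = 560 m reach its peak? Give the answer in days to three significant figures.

For the 1D instantaneous-source solution, setting ∂C/∂t = 0 at fixed x gives v²t² + 2Dt − x² = 0, so t = (√(D² + v²x²) − D)/v².
√(D² + v²x²) = √(0.16² + 0.22² × 560²) = 123.2; v² = 0.0484.
t = (123.2 − 0.16)/0.0484 = 2540 days (vs. the pure-advection estimate x/v = 2550 d).

2540 days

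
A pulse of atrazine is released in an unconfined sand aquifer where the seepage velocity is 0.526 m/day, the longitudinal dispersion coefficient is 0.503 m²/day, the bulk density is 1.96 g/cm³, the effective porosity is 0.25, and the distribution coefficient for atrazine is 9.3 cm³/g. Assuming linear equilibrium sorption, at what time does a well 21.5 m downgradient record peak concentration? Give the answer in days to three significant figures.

Retardation factor R = 1 + ρ_b·K_d/n = 1 + 1.96 × 9.3/0.25 = 73.91.
Sorption retards both mechanisms: v_R = v/R = 0.007117 m/day, D_R = D/R = 0.006806 m²/day.
Peak time from v_R²t² + 2D_R t − x² = 0: t = (√(D_R² + v_R²x²) − D_R)/v_R².
√(D_R² + v_R²x²) = √(0.006806² + 0.007117² × 21.5²) = 0.1532; v_R² = 5.065e-05.
t = (0.1532 − 0.006806)/5.065e-05 = 2890 days.

2890 days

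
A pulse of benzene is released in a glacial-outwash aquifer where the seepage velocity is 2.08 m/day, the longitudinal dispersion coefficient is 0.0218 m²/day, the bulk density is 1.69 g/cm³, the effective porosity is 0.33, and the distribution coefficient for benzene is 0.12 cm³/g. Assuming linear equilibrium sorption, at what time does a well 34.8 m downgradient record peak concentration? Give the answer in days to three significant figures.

Retardation factor R = 1 + ρ_b·K_d/n = 1 + 1.69 × 0.12/0.33 = 1.615.
Sorption retards both mechanisms: v_R = v/R = 1.288 m/day, D_R = D/R = 0.01350 m²/day.
Peak time from v_R²t² + 2D_R t − x² = 0: t = (√(D_R² + v_R²x²) − D_R)/v_R².
√(D_R² + v_R²x²) = √(0.01350² + 1.288² × 34.8²) = 44.82; v_R² = 1.659.
t = (44.82 − 0.01350)/1.659 = 27.0 days.

27.0 days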